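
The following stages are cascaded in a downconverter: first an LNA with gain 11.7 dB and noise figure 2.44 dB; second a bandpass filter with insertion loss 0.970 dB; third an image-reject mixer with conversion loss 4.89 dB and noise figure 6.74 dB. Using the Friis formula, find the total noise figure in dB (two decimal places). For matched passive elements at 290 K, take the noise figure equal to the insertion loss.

Convert to linear (a loss of L dB is a gain of −L dB): F_i = 10^(NF_i/10), G_i = 10^(G_i,dB/10)
  Stage 1: F_1 = 10^(2.44/10) = 1.754, G_1 = 10^(11.7/10) = 14.79
  Stage 2: F_2 = 10^(0.970/10) = 1.250, G_2 = 10^(−0.970/10) = 0.7998
  Stage 3: F_3 = 10^(6.74/10) = 4.721, G_3 = 10^(−4.89/10) = 0.3243
Friis cascade:
  F = 1.754 + (1.250 − 1)/14.79 + (4.721 − 1)/11.83 = 2.085
NF = 10 log₁₀(2.085) = 3.19 dB

3.19 dB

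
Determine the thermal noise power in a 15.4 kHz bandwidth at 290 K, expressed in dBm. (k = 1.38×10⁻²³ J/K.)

−132.1 dBm

P_n = kTB = 1.38×10⁻²³ × 290 × 1.54×10⁴ = 6.16×10⁻¹⁷ W
In dBm: 10 log₁₀(6.16×10⁻¹⁷ / 10⁻³) = −132.1 dBm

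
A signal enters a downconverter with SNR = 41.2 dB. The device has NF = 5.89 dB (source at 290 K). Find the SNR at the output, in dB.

35.31 dB

By definition F = SNR_in/SNR_out, so in dB: SNR_out = SNR_in − NF
SNR_out = 41.2 − 5.89 = 35.31 dB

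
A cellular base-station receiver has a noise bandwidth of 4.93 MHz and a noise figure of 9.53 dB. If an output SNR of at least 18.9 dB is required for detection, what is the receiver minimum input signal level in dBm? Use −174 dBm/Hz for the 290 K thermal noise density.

−78.6 dBm

Sensitivity = −174 + 10 log₁₀(B) + NF + SNR_min
= −174 + 66.93 + 9.53 + 18.9
= −78.64 dBm → −78.6 dBm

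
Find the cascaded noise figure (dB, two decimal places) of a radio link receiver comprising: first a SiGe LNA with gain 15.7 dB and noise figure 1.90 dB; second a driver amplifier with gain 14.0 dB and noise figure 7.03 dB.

Convert to linear (a loss of L dB is a gain of −L dB): F_i = 10^(NF_i/10), G_i = 10^(G_i,dB/10)
  Stage 1: F_1 = 10^(1.90/10) = 1.549, G_1 = 10^(15.7/10) = 37.15
  Stage 2: F_2 = 10^(7.03/10) = 5.047, G_2 = 10^(14.0/10) = 25.12
Friis cascade:
  F = 1.549 + (5.047 − 1)/37.15 = 1.658
NF = 10 log₁₀(1.658) = 2.20 dB

2.20 dB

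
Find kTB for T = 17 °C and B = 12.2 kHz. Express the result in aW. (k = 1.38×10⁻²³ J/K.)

48.8 aW

T = 17 °C + 273.15 = 290.15 K
P_n = kTB = 1.38×10⁻²³ × 290.15 × 1.22×10⁴ = 4.88×10⁻¹⁷ W = 48.8 aW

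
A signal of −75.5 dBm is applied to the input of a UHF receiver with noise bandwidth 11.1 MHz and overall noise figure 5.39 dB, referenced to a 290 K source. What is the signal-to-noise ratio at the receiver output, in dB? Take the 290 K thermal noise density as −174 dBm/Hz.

22.7 dB

Noise floor: N = −174 + 10 log₁₀(B) + NF
10 log₁₀(1.11×10⁷) = 70.45 dB
N = −174 + 70.45 + 5.39 = −98.16 dBm
SNR = P_sig − N = −75.5 − (−98.16) = 22.66 dB → 22.7 dB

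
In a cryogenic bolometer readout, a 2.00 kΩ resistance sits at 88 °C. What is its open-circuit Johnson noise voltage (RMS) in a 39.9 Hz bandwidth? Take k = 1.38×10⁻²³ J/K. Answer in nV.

T = 88 °C + 273.15 = 361.15 K
V_n = √(4kTRB)
4kTRB = 4 × 1.38×10⁻²³ × 361.15 × 2.00×10³ × 3.99×10¹ = 1.59×10⁻¹⁵ V²
V_n = √(1.59×10⁻¹⁵) = 3.99×10⁻⁸ V = 39.9 nV

39.9 nV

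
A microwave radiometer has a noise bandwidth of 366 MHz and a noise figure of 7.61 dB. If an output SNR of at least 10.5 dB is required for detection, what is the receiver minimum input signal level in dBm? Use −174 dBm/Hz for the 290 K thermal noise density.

−70.3 dBm

Sensitivity = −174 + 10 log₁₀(B) + NF + SNR_min
= −174 + 85.63 + 7.61 + 10.5
= −70.26 dBm → −70.3 dBm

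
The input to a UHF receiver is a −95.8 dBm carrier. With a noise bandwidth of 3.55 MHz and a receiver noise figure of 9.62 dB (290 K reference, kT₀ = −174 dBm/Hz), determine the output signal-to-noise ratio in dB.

Noise floor: N = −174 + 10 log₁₀(B) + NF
10 log₁₀(3.55×10⁶) = 65.5 dB
N = −174 + 65.5 + 9.62 = −98.88 dBm
SNR = P_sig − N = −95.8 − (−98.88) = 3.08 dB → 3.1 dB

3.1 dB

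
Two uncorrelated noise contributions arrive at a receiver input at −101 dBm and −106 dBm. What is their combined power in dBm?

−99.8 dBm

Convert to linear, add, convert back:
P₁ = 7.94×10⁻¹⁴ W, P₂ = 2.51×10⁻¹⁴ W
P_tot = 1.05×10⁻¹³ W → 10 log₁₀(P_tot / 10⁻³) = −99.8 dBm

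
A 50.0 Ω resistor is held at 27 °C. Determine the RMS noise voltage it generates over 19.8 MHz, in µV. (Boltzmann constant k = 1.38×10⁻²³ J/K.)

4.05 µV

T = 27 °C + 273.15 = 300.15 K
V_n = √(4kTRB)
4kTRB = 4 × 1.38×10⁻²³ × 300.15 × 5.00×10¹ × 1.98×10⁷ = 1.64×10⁻¹¹ V²
V_n = √(1.64×10⁻¹¹) = 4.05×10⁻⁶ V = 4.05 µV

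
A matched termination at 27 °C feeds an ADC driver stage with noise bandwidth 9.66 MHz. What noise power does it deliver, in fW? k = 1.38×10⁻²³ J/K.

T = 27 °C + 273.15 = 300.15 K
P_n = kTB = 1.38×10⁻²³ × 300.15 × 9.66×10⁶ = 4.00×10⁻¹⁴ W = 40.0 fW

40.0 fW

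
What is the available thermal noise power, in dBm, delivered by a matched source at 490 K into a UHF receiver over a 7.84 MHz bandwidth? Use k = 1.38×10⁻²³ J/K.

P_n = kTB = 1.38×10⁻²³ × 490 × 7.84×10⁶ = 5.30×10⁻¹⁴ W
In dBm: 10 log₁₀(5.30×10⁻¹⁴ / 10⁻³) = −102.8 dBm

−102.8 dBm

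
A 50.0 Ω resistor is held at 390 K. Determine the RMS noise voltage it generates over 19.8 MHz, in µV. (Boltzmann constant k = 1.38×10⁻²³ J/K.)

V_n = √(4kTRB)
4kTRB = 4 × 1.38×10⁻²³ × 390 × 5.00×10¹ × 1.98×10⁷ = 2.13×10⁻¹¹ V²
V_n = √(2.13×10⁻¹¹) = 4.62×10⁻⁶ V = 4.62 µV

4.62 µV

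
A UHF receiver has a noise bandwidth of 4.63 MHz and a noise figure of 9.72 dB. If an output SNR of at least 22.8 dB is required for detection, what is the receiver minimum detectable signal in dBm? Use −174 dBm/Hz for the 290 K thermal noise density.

−74.8 dBm

Sensitivity = −174 + 10 log₁₀(B) + NF + SNR_min
= −174 + 66.66 + 9.72 + 22.8
= −74.82 dBm → −74.8 dBm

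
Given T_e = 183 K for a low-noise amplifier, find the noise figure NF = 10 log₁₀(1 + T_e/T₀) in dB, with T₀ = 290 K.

F = 1 + T_e/T₀ = 1 + 183/290 = 1.63103
NF = 10 log₁₀(1.63103) = 2.12 dB

2.12 dB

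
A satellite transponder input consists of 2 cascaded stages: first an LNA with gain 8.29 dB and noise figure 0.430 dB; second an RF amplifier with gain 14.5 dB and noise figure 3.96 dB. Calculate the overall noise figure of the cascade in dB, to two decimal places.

Convert to linear (a loss of L dB is a gain of −L dB): F_i = 10^(NF_i/10), G_i = 10^(G_i,dB/10)
  Stage 1: F_1 = 10^(0.430/10) = 1.104, G_1 = 10^(8.29/10) = 6.745
  Stage 2: F_2 = 10^(3.96/10) = 2.489, G_2 = 10^(14.5/10) = 28.18
Friis cascade:
  F = 1.104 + (2.489 − 1)/6.745 = 1.325
NF = 10 log₁₀(1.325) = 1.22 dB

1.22 dB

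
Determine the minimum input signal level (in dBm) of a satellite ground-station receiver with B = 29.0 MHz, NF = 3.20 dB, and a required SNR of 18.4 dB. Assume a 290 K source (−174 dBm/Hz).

−77.8 dBm

Sensitivity = −174 + 10 log₁₀(B) + NF + SNR_min
= −174 + 74.62 + 3.20 + 18.4
= −77.78 dBm → −77.8 dBm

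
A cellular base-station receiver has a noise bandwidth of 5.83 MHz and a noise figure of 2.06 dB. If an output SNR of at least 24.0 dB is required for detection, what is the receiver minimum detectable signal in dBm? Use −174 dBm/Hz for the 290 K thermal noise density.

−80.3 dBm

Sensitivity = −174 + 10 log₁₀(B) + NF + SNR_min
= −174 + 67.66 + 2.06 + 24.0
= −80.28 dBm → −80.3 dBm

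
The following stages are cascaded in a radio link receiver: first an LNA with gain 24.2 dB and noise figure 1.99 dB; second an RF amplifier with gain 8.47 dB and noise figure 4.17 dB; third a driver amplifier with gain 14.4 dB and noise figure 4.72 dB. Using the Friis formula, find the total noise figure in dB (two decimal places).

Convert to linear (a loss of L dB is a gain of −L dB): F_i = 10^(NF_i/10), G_i = 10^(G_i,dB/10)
  Stage 1: F_1 = 10^(1.99/10) = 1.581, G_1 = 10^(24.2/10) = 263.0
  Stage 2: F_2 = 10^(4.17/10) = 2.612, G_2 = 10^(8.47/10) = 7.031
  Stage 3: F_3 = 10^(4.72/10) = 2.965, G_3 = 10^(14.4/10) = 27.54
Friis cascade:
  F = 1.581 + (2.612 − 1)/263.0 + (2.965 − 1)/1849 = 1.588
NF = 10 log₁₀(1.588) = 2.01 dB

2.01 dB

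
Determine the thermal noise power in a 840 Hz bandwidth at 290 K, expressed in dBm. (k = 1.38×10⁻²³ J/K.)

P_n = kTB = 1.38×10⁻²³ × 290 × 8.40×10² = 3.36×10⁻¹⁸ W
In dBm: 10 log₁₀(3.36×10⁻¹⁸ / 10⁻³) = −144.7 dBm

−144.7 dBm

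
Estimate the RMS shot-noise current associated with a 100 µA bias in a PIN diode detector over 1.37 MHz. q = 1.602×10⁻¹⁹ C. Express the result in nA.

6.63 nA

I_n = √(2qI·B)
2qI·B = 2 × 1.602×10⁻¹⁹ × 1.00×10⁻⁴ × 1.37×10⁶ = 4.39×10⁻¹⁷ A²
I_n = √(4.39×10⁻¹⁷) = 6.63×10⁻⁹ A = 6.63 nA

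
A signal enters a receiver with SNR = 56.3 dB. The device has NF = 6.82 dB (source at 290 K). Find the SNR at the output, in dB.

By definition F = SNR_in/SNR_out, so in dB: SNR_out = SNR_in − NF
SNR_out = 56.3 − 6.82 = 49.48 dB

49.48 dB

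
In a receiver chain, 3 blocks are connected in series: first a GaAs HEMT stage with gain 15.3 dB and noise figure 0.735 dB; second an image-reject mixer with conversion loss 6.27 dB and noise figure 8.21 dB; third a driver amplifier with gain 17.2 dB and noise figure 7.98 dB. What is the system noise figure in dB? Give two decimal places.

3.03 dB

Convert to linear (a loss of L dB is a gain of −L dB): F_i = 10^(NF_i/10), G_i = 10^(G_i,dB/10)
  Stage 1: F_1 = 10^(0.735/10) = 1.184, G_1 = 10^(15.3/10) = 33.88
  Stage 2: F_2 = 10^(8.21/10) = 6.622, G_2 = 10^(−6.27/10) = 0.2360
  Stage 3: F_3 = 10^(7.98/10) = 6.281, G_3 = 10^(17.2/10) = 52.48
Friis cascade:
  F = 1.184 + (6.622 − 1)/33.88 + (6.281 − 1)/7.998 = 2.011
NF = 10 log₁₀(2.011) = 3.03 dB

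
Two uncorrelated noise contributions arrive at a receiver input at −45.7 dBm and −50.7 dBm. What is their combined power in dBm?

Convert to linear, add, convert back:
P₁ = 2.69×10⁻⁸ W, P₂ = 8.51×10⁻⁹ W
P_tot = 3.54×10⁻⁸ W → 10 log₁₀(P_tot / 10⁻³) = −44.5 dBm

−44.5 dBm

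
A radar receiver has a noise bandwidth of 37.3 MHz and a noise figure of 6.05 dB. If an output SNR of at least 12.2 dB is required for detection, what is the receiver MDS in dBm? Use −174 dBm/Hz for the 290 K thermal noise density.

−80.0 dBm

Sensitivity = −174 + 10 log₁₀(B) + NF + SNR_min
= −174 + 75.72 + 6.05 + 12.2
= −80.03 dBm → −80.0 dBm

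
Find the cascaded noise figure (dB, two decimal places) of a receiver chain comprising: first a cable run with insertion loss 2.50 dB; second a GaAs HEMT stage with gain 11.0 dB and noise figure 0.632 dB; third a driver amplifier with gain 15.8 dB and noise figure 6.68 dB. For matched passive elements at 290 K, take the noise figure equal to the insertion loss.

4.10 dB

Convert to linear (a loss of L dB is a gain of −L dB): F_i = 10^(NF_i/10), G_i = 10^(G_i,dB/10)
  Stage 1: F_1 = 10^(2.50/10) = 1.778, G_1 = 10^(−2.50/10) = 0.5623
  Stage 2: F_2 = 10^(0.632/10) = 1.157, G_2 = 10^(11.0/10) = 12.59
  Stage 3: F_3 = 10^(6.68/10) = 4.656, G_3 = 10^(15.8/10) = 38.02
Friis cascade:
  F = 1.778 + (1.157 − 1)/0.5623 + (4.656 − 1)/7.079 = 2.573
NF = 10 log₁₀(2.573) = 4.10 dB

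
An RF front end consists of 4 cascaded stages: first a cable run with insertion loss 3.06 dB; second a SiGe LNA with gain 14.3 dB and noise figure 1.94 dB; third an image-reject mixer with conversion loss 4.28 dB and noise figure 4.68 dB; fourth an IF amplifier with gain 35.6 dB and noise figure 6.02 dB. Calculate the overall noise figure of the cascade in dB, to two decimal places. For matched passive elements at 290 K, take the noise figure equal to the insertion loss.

5.92 dB

Convert to linear (a loss of L dB is a gain of −L dB): F_i = 10^(NF_i/10), G_i = 10^(G_i,dB/10)
  Stage 1: F_1 = 10^(3.06/10) = 2.023, G_1 = 10^(−3.06/10) = 0.4943
  Stage 2: F_2 = 10^(1.94/10) = 1.563, G_2 = 10^(14.3/10) = 26.92
  Stage 3: F_3 = 10^(4.68/10) = 2.938, G_3 = 10^(−4.28/10) = 0.3733
  Stage 4: F_4 = 10^(6.02/10) = 3.999, G_4 = 10^(35.6/10) = 3631
Friis cascade:
  F = 2.023 + (1.563 − 1)/0.4943 + (2.938 − 1)/13.30 + (3.999 − 1)/4.966 = 3.912
NF = 10 log₁₀(3.912) = 5.92 dB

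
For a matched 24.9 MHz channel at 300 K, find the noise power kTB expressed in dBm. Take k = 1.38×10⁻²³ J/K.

P_n = kTB = 1.38×10⁻²³ × 300 × 2.49×10⁷ = 1.03×10⁻¹³ W
In dBm: 10 log₁₀(1.03×10⁻¹³ / 10⁻³) = −99.9 dBm

−99.9 dBm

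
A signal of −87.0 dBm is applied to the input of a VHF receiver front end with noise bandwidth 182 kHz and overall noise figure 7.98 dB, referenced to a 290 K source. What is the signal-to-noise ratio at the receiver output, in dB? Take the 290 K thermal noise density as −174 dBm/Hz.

Noise floor: N = −174 + 10 log₁₀(B) + NF
10 log₁₀(1.82×10⁵) = 52.6 dB
N = −174 + 52.6 + 7.98 = −113.42 dBm
SNR = P_sig − N = −87.0 − (−113.42) = 26.42 dB → 26.4 dB

26.4 dB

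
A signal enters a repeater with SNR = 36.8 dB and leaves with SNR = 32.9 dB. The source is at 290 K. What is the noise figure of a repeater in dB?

3.9 dB

NF (dB) = SNR_in(dB) − SNR_out(dB) when the source is at T₀
NF = 36.8 − 32.9 = 3.9 dB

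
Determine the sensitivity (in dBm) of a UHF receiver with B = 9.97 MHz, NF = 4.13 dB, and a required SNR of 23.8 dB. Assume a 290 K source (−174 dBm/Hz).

−76.1 dBm

Sensitivity = −174 + 10 log₁₀(B) + NF + SNR_min
= −174 + 69.99 + 4.13 + 23.8
= −76.08 dBm → −76.1 dBm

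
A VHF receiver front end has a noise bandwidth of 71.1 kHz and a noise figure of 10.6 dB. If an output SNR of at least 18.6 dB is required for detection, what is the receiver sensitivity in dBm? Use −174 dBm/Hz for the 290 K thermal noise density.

−96.3 dBm

Sensitivity = −174 + 10 log₁₀(B) + NF + SNR_min
= −174 + 48.52 + 10.6 + 18.6
= −96.28 dBm → −96.3 dBm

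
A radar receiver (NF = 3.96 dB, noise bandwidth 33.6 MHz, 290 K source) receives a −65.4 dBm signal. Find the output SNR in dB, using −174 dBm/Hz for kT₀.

Noise floor: N = −174 + 10 log₁₀(B) + NF
10 log₁₀(3.36×10⁷) = 75.26 dB
N = −174 + 75.26 + 3.96 = −94.78 dBm
SNR = P_sig − N = −65.4 − (−94.78) = 29.38 dB → 29.4 dB

29.4 dB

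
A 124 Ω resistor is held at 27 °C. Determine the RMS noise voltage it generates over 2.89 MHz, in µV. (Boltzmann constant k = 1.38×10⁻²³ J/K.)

2.44 µV

T = 27 °C + 273.15 = 300.15 K
V_n = √(4kTRB)
4kTRB = 4 × 1.38×10⁻²³ × 300.15 × 1.24×10² × 2.89×10⁶ = 5.94×10⁻¹² V²
V_n = √(5.94×10⁻¹²) = 2.44×10⁻⁶ V = 2.44 µV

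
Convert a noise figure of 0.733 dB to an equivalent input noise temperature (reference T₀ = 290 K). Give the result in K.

53.3 K

F = 10^(0.733/10) = 1.18386
T_e = (F − 1)·T₀ = (1.18386 − 1) × 290 = 53.3 K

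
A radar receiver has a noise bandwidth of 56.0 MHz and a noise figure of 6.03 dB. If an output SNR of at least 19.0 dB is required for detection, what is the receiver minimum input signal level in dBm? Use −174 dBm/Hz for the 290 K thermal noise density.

Sensitivity = −174 + 10 log₁₀(B) + NF + SNR_min
= −174 + 77.48 + 6.03 + 19.0
= −71.49 dBm → −71.5 dBm

−71.5 dBm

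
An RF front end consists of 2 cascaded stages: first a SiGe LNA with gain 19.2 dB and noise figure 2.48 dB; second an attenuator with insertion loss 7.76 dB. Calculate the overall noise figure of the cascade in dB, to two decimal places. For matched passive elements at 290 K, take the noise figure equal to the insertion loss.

2.62 dB

Convert to linear (a loss of L dB is a gain of −L dB): F_i = 10^(NF_i/10), G_i = 10^(G_i,dB/10)
  Stage 1: F_1 = 10^(2.48/10) = 1.770, G_1 = 10^(19.2/10) = 83.18
  Stage 2: F_2 = 10^(7.76/10) = 5.970, G_2 = 10^(−7.76/10) = 0.1675
Friis cascade:
  F = 1.770 + (5.970 − 1)/83.18 = 1.830
NF = 10 log₁₀(1.830) = 2.62 dB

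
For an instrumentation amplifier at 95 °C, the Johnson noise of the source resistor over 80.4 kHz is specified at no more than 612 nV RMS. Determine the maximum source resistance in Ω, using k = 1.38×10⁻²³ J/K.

T = 95 °C + 273.15 = 368.15 K
Johnson–Nyquist: V_n = √(4kTRB) ⇒ R = V_n² / (4kTB)
4kTB = 4 × 1.38×10⁻²³ × 368.15 × 8.04×10⁴ = 1.63×10⁻¹⁵
R = (6.12×10⁻⁷)² / 1.63×10⁻¹⁵ = 2.29×10² Ω = 229 Ω

229 Ω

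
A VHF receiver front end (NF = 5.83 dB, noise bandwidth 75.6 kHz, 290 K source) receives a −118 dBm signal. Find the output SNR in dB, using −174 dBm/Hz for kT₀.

1.4 dB

Noise floor: N = −174 + 10 log₁₀(B) + NF
10 log₁₀(7.56×10⁴) = 48.79 dB
N = −174 + 48.79 + 5.83 = −119.38 dBm
SNR = P_sig − N = −118 − (−119.38) = 1.38 dB → 1.4 dB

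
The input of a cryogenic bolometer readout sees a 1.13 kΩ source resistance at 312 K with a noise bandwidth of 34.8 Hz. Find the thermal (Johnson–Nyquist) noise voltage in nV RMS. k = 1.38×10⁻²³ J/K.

26.0 nV

V_n = √(4kTRB)
4kTRB = 4 × 1.38×10⁻²³ × 312 × 1.13×10³ × 3.48×10¹ = 6.77×10⁻¹⁶ V²
V_n = √(6.77×10⁻¹⁶) = 2.60×10⁻⁸ V = 26.0 nV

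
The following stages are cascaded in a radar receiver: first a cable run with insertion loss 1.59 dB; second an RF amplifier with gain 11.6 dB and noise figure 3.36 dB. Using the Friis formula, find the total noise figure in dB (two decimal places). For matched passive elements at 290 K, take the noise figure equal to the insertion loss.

Convert to linear (a loss of L dB is a gain of −L dB): F_i = 10^(NF_i/10), G_i = 10^(G_i,dB/10)
  Stage 1: F_1 = 10^(1.59/10) = 1.442, G_1 = 10^(−1.59/10) = 0.6934
  Stage 2: F_2 = 10^(3.36/10) = 2.168, G_2 = 10^(11.6/10) = 14.45
Friis cascade:
  F = 1.442 + (2.168 − 1)/0.6934 = 3.126
NF = 10 log₁₀(3.126) = 4.95 dB

4.95 dB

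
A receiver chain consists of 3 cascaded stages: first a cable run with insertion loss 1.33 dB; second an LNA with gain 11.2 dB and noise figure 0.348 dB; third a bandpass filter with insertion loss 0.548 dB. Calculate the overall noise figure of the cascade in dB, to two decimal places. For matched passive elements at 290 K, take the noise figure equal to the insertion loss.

1.72 dB

Convert to linear (a loss of L dB is a gain of −L dB): F_i = 10^(NF_i/10), G_i = 10^(G_i,dB/10)
  Stage 1: F_1 = 10^(1.33/10) = 1.358, G_1 = 10^(−1.33/10) = 0.7362
  Stage 2: F_2 = 10^(0.348/10) = 1.083, G_2 = 10^(11.2/10) = 13.18
  Stage 3: F_3 = 10^(0.548/10) = 1.134, G_3 = 10^(−0.548/10) = 0.8815
Friis cascade:
  F = 1.358 + (1.083 − 1)/0.7362 + (1.134 − 1)/9.705 = 1.485
NF = 10 log₁₀(1.485) = 1.72 dB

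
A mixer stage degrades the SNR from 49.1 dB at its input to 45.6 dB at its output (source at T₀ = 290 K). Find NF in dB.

NF (dB) = SNR_in(dB) − SNR_out(dB) when the source is at T₀
NF = 49.1 − 45.6 = 3.5 dB

3.5 dB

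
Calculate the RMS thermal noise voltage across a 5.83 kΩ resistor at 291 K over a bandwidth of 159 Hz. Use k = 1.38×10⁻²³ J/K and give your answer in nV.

122 nV

V_n = √(4kTRB)
4kTRB = 4 × 1.38×10⁻²³ × 291 × 5.83×10³ × 1.59×10² = 1.49×10⁻¹⁴ V²
V_n = √(1.49×10⁻¹⁴) = 1.22×10⁻⁷ V = 122 nV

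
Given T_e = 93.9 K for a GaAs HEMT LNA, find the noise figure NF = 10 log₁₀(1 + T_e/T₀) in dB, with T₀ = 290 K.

1.22 dB

F = 1 + T_e/T₀ = 1 + 93.9/290 = 1.32379
NF = 10 log₁₀(1.32379) = 1.22 dB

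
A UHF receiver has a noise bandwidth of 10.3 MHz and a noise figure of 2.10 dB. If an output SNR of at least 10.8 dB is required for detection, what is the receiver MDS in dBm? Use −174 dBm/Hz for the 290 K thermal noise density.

Sensitivity = −174 + 10 log₁₀(B) + NF + SNR_min
= −174 + 70.13 + 2.10 + 10.8
= −90.97 dBm → −91.0 dBm

−91.0 dBm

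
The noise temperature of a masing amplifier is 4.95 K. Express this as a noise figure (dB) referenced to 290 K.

0.074 dB

F = 1 + T_e/T₀ = 1 + 4.95/290 = 1.01707
NF = 10 log₁₀(1.01707) = 0.074 dB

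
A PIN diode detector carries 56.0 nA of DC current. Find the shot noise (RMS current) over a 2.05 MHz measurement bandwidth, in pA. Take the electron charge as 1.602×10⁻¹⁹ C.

I_n = √(2qI·B)
2qI·B = 2 × 1.602×10⁻¹⁹ × 5.60×10⁻⁸ × 2.05×10⁶ = 3.68×10⁻²⁰ A²
I_n = √(3.68×10⁻²⁰) = 1.92×10⁻¹⁰ A = 192 pA

192 pA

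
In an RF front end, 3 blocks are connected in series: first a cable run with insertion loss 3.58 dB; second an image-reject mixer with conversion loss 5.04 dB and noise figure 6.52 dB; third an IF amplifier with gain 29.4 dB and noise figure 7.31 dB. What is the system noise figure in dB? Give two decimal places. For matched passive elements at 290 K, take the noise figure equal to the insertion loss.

Convert to linear (a loss of L dB is a gain of −L dB): F_i = 10^(NF_i/10), G_i = 10^(G_i,dB/10)
  Stage 1: F_1 = 10^(3.58/10) = 2.280, G_1 = 10^(−3.58/10) = 0.4385
  Stage 2: F_2 = 10^(6.52/10) = 4.487, G_2 = 10^(−5.04/10) = 0.3133
  Stage 3: F_3 = 10^(7.31/10) = 5.383, G_3 = 10^(29.4/10) = 871.0
Friis cascade:
  F = 2.280 + (4.487 − 1)/0.4385 + (5.383 − 1)/0.1374 = 42.13
NF = 10 log₁₀(42.13) = 16.25 dB

16.25 dB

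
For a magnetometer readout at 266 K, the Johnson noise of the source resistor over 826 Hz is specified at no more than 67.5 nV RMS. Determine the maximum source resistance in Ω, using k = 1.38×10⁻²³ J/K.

Johnson–Nyquist: V_n = √(4kTRB) ⇒ R = V_n² / (4kTB)
4kTB = 4 × 1.38×10⁻²³ × 266 × 8.26×10² = 1.21×10⁻¹⁷
R = (6.75×10⁻⁸)² / 1.21×10⁻¹⁷ = 3.76×10² Ω = 376 Ω

376 Ω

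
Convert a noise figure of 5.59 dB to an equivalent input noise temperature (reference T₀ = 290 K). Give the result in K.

F = 10^(5.59/10) = 3.62243
T_e = (F − 1)·T₀ = (3.62243 − 1) × 290 = 761 K

761 K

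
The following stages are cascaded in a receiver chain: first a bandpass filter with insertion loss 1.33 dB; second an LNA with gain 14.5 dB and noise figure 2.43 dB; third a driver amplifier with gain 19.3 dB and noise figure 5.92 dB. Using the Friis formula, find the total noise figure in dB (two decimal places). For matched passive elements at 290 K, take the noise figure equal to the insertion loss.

Convert to linear (a loss of L dB is a gain of −L dB): F_i = 10^(NF_i/10), G_i = 10^(G_i,dB/10)
  Stage 1: F_1 = 10^(1.33/10) = 1.358, G_1 = 10^(−1.33/10) = 0.7362
  Stage 2: F_2 = 10^(2.43/10) = 1.750, G_2 = 10^(14.5/10) = 28.18
  Stage 3: F_3 = 10^(5.92/10) = 3.908, G_3 = 10^(19.3/10) = 85.11
Friis cascade:
  F = 1.358 + (1.750 − 1)/0.7362 + (3.908 − 1)/20.75 = 2.517
NF = 10 log₁₀(2.517) = 4.01 dB

4.01 dB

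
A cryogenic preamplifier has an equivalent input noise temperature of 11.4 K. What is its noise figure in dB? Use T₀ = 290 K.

F = 1 + T_e/T₀ = 1 + 11.4/290 = 1.03931
NF = 10 log₁₀(1.03931) = 0.167 dB

0.167 dB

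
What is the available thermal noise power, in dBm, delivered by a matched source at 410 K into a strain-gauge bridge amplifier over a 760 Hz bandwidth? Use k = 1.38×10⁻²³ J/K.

P_n = kTB = 1.38×10⁻²³ × 410 × 7.60×10² = 4.30×10⁻¹⁸ W
In dBm: 10 log₁₀(4.30×10⁻¹⁸ / 10⁻³) = −143.7 dBm

−143.7 dBm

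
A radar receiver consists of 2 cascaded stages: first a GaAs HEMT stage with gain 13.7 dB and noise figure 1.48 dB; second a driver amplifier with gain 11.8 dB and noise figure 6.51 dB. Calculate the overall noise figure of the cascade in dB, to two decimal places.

1.92 dB

Convert to linear (a loss of L dB is a gain of −L dB): F_i = 10^(NF_i/10), G_i = 10^(G_i,dB/10)
  Stage 1: F_1 = 10^(1.48/10) = 1.406, G_1 = 10^(13.7/10) = 23.44
  Stage 2: F_2 = 10^(6.51/10) = 4.477, G_2 = 10^(11.8/10) = 15.14
Friis cascade:
  F = 1.406 + (4.477 − 1)/23.44 = 1.554
NF = 10 log₁₀(1.554) = 1.92 dB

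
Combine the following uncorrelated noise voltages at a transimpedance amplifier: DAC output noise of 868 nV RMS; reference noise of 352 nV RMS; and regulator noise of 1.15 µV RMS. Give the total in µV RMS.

Uncorrelated sources add in power (mean-square): V_tot = √(ΣV_i²)
V_tot = √[(8.68×10⁻⁷)² + (3.52×10⁻⁷)² + (1.15×10⁻⁶)²] = 1.48×10⁻⁶ V = 1.48 µV

1.48 µV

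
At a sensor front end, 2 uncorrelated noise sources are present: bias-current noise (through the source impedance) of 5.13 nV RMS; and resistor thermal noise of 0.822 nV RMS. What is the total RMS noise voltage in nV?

5.20 nV

Uncorrelated sources add in power (mean-square): V_tot = √(ΣV_i²)
V_tot = √[(5.13×10⁻⁹)² + (8.22×10⁻¹⁰)²] = 5.20×10⁻⁹ V = 5.20 nV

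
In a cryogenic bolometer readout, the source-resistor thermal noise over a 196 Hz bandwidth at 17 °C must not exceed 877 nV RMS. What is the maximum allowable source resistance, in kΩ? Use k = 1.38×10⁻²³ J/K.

245 kΩ

T = 17 °C + 273.15 = 290.15 K
Johnson–Nyquist: V_n = √(4kTRB) ⇒ R = V_n² / (4kTB)
4kTB = 4 × 1.38×10⁻²³ × 290.15 × 1.96×10² = 3.14×10⁻¹⁸
R = (8.77×10⁻⁷)² / 3.14×10⁻¹⁸ = 2.45×10⁵ Ω = 245 kΩ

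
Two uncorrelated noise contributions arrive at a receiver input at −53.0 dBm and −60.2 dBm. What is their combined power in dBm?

−52.2 dBm

Convert to linear, add, convert back:
P₁ = 5.01×10⁻⁹ W, P₂ = 9.55×10⁻¹⁰ W
P_tot = 5.97×10⁻⁹ W → 10 log₁₀(P_tot / 10⁻³) = −52.2 dBm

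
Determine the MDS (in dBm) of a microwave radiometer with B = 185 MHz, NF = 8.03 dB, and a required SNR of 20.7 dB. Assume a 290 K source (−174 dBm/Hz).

Sensitivity = −174 + 10 log₁₀(B) + NF + SNR_min
= −174 + 82.67 + 8.03 + 20.7
= −62.60 dBm → −62.6 dBm

−62.6 dBm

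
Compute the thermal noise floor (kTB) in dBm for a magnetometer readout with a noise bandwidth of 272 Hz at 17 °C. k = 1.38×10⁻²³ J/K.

T = 17 °C + 273.15 = 290.15 K
P_n = kTB = 1.38×10⁻²³ × 290.15 × 2.72×10² = 1.09×10⁻¹⁸ W
In dBm: 10 log₁₀(1.09×10⁻¹⁸ / 10⁻³) = −149.6 dBm

−149.6 dBm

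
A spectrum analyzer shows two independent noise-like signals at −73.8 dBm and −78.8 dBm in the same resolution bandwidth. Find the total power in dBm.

Convert to linear, add, convert back:
P₁ = 4.17×10⁻¹¹ W, P₂ = 1.32×10⁻¹¹ W
P_tot = 5.49×10⁻¹¹ W → 10 log₁₀(P_tot / 10⁻³) = −72.6 dBm

−72.6 dBm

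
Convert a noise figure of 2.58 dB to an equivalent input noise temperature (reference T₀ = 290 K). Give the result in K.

F = 10^(2.58/10) = 1.81134
T_e = (F − 1)·T₀ = (1.81134 − 1) × 290 = 235 K

235 K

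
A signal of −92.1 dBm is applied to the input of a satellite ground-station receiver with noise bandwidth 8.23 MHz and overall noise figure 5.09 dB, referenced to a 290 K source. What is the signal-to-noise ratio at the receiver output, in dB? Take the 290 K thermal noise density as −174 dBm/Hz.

7.7 dB

Noise floor: N = −174 + 10 log₁₀(B) + NF
10 log₁₀(8.23×10⁶) = 69.15 dB
N = −174 + 69.15 + 5.09 = −99.76 dBm
SNR = P_sig − N = −92.1 − (−99.76) = 7.66 dB → 7.7 dB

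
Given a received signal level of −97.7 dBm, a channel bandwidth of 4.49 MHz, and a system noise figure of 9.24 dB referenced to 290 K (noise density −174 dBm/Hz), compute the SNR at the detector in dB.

Noise floor: N = −174 + 10 log₁₀(B) + NF
10 log₁₀(4.49×10⁶) = 66.52 dB
N = −174 + 66.52 + 9.24 = −98.24 dBm
SNR = P_sig − N = −97.7 − (−98.24) = 0.54 dB → 0.5 dB

0.5 dB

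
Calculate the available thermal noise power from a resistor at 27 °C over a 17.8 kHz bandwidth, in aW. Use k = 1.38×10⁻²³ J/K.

73.7 aW

T = 27 °C + 273.15 = 300.15 K
P_n = kTB = 1.38×10⁻²³ × 300.15 × 1.78×10⁴ = 7.37×10⁻¹⁷ W = 73.7 aW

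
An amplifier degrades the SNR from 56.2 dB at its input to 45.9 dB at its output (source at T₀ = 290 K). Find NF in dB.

NF (dB) = SNR_in(dB) − SNR_out(dB) when the source is at T₀
NF = 56.2 − 45.9 = 10.3 dB

10.3 dB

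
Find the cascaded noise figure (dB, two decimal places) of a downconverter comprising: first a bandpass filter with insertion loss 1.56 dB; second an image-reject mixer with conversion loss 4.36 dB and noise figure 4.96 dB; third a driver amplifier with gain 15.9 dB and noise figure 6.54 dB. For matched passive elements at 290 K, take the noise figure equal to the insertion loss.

12.60 dB

Convert to linear (a loss of L dB is a gain of −L dB): F_i = 10^(NF_i/10), G_i = 10^(G_i,dB/10)
  Stage 1: F_1 = 10^(1.56/10) = 1.432, G_1 = 10^(−1.56/10) = 0.6982
  Stage 2: F_2 = 10^(4.96/10) = 3.133, G_2 = 10^(−4.36/10) = 0.3664
  Stage 3: F_3 = 10^(6.54/10) = 4.508, G_3 = 10^(15.9/10) = 38.90
Friis cascade:
  F = 1.432 + (3.133 − 1)/0.6982 + (4.508 − 1)/0.2559 = 18.20
NF = 10 log₁₀(18.20) = 12.60 dB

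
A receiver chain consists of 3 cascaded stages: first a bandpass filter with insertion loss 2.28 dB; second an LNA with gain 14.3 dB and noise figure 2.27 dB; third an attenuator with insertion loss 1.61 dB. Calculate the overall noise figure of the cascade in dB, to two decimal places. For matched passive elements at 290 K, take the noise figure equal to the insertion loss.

Convert to linear (a loss of L dB is a gain of −L dB): F_i = 10^(NF_i/10), G_i = 10^(G_i,dB/10)
  Stage 1: F_1 = 10^(2.28/10) = 1.690, G_1 = 10^(−2.28/10) = 0.5916
  Stage 2: F_2 = 10^(2.27/10) = 1.687, G_2 = 10^(14.3/10) = 26.92
  Stage 3: F_3 = 10^(1.61/10) = 1.449, G_3 = 10^(−1.61/10) = 0.6902
Friis cascade:
  F = 1.690 + (1.687 − 1)/0.5916 + (1.449 − 1)/15.92 = 2.879
NF = 10 log₁₀(2.879) = 4.59 dB

4.59 dB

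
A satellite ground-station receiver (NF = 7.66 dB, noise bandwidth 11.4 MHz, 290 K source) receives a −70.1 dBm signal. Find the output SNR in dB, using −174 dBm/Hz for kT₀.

25.7 dB

Noise floor: N = −174 + 10 log₁₀(B) + NF
10 log₁₀(1.14×10⁷) = 70.57 dB
N = −174 + 70.57 + 7.66 = −95.77 dBm
SNR = P_sig − N = −70.1 − (−95.77) = 25.67 dB → 25.7 dB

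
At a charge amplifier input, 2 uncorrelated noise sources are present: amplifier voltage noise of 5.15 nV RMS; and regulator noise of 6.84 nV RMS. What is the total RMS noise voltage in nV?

Uncorrelated sources add in power (mean-square): V_tot = √(ΣV_i²)
V_tot = √[(5.15×10⁻⁹)² + (6.84×10⁻⁹)²] = 8.56×10⁻⁹ V = 8.56 nV

8.56 nV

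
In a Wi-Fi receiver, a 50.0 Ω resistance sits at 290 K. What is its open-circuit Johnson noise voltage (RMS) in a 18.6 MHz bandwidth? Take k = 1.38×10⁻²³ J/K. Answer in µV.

V_n = √(4kTRB)
4kTRB = 4 × 1.38×10⁻²³ × 290 × 5.00×10¹ × 1.86×10⁷ = 1.49×10⁻¹¹ V²
V_n = √(1.49×10⁻¹¹) = 3.86×10⁻⁶ V = 3.86 µV

3.86 µV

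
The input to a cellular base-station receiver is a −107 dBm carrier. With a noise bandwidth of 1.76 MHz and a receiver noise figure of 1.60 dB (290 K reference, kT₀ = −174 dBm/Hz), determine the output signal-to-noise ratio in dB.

Noise floor: N = −174 + 10 log₁₀(B) + NF
10 log₁₀(1.76×10⁶) = 62.46 dB
N = −174 + 62.46 + 1.60 = −109.94 dBm
SNR = P_sig − N = −107 − (−109.94) = 2.94 dB → 2.9 dB

2.9 dB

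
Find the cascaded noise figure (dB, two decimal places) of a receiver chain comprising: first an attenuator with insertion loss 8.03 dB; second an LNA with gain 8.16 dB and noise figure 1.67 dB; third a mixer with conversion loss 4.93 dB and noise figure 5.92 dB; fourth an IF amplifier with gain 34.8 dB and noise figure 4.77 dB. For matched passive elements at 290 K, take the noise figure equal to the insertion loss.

Convert to linear (a loss of L dB is a gain of −L dB): F_i = 10^(NF_i/10), G_i = 10^(G_i,dB/10)
  Stage 1: F_1 = 10^(8.03/10) = 6.353, G_1 = 10^(−8.03/10) = 0.1574
  Stage 2: F_2 = 10^(1.67/10) = 1.469, G_2 = 10^(8.16/10) = 6.546
  Stage 3: F_3 = 10^(5.92/10) = 3.908, G_3 = 10^(−4.93/10) = 0.3214
  Stage 4: F_4 = 10^(4.77/10) = 2.999, G_4 = 10^(34.8/10) = 3020
Friis cascade:
  F = 6.353 + (1.469 − 1)/0.1574 + (3.908 − 1)/1.030 + (2.999 − 1)/0.3311 = 18.19
NF = 10 log₁₀(18.19) = 12.60 dB

12.60 dB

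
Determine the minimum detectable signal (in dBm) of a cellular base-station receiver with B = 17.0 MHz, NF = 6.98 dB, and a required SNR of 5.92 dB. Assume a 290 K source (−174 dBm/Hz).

−88.8 dBm

Sensitivity = −174 + 10 log₁₀(B) + NF + SNR_min
= −174 + 72.3 + 6.98 + 5.92
= −88.80 dBm → −88.8 dBm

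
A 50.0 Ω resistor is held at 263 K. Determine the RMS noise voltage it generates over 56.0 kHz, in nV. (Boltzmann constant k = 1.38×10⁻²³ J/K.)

V_n = √(4kTRB)
4kTRB = 4 × 1.38×10⁻²³ × 263 × 5.00×10¹ × 5.60×10⁴ = 4.06×10⁻¹⁴ V²
V_n = √(4.06×10⁻¹⁴) = 2.02×10⁻⁷ V = 202 nV

202 nV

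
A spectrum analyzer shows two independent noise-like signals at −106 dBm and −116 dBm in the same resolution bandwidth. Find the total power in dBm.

Convert to linear, add, convert back:
P₁ = 2.51×10⁻¹⁴ W, P₂ = 2.51×10⁻¹⁵ W
P_tot = 2.76×10⁻¹⁴ W → 10 log₁₀(P_tot / 10⁻³) = −105.6 dBm

−105.6 dBm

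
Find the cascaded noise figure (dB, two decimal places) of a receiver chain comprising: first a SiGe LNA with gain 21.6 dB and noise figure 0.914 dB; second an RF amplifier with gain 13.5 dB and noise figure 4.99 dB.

Convert to linear (a loss of L dB is a gain of −L dB): F_i = 10^(NF_i/10), G_i = 10^(G_i,dB/10)
  Stage 1: F_1 = 10^(0.914/10) = 1.234, G_1 = 10^(21.6/10) = 144.5
  Stage 2: F_2 = 10^(4.99/10) = 3.155, G_2 = 10^(13.5/10) = 22.39
Friis cascade:
  F = 1.234 + (3.155 − 1)/144.5 = 1.249
NF = 10 log₁₀(1.249) = 0.97 dB

0.97 dB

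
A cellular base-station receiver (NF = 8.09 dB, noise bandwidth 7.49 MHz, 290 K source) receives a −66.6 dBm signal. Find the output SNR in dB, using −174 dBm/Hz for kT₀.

30.6 dB

Noise floor: N = −174 + 10 log₁₀(B) + NF
10 log₁₀(7.49×10⁶) = 68.74 dB
N = −174 + 68.74 + 8.09 = −97.17 dBm
SNR = P_sig − N = −66.6 − (−97.17) = 30.57 dB → 30.6 dB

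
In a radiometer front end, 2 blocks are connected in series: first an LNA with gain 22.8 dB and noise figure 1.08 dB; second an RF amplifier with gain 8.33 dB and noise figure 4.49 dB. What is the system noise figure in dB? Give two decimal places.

1.11 dB

Convert to linear (a loss of L dB is a gain of −L dB): F_i = 10^(NF_i/10), G_i = 10^(G_i,dB/10)
  Stage 1: F_1 = 10^(1.08/10) = 1.282, G_1 = 10^(22.8/10) = 190.5
  Stage 2: F_2 = 10^(4.49/10) = 2.812, G_2 = 10^(8.33/10) = 6.808
Friis cascade:
  F = 1.282 + (2.812 − 1)/190.5 = 1.292
NF = 10 log₁₀(1.292) = 1.11 dB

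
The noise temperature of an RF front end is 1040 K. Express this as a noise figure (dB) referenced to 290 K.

F = 1 + T_e/T₀ = 1 + 1040/290 = 4.58621
NF = 10 log₁₀(4.58621) = 6.61 dB

6.61 dB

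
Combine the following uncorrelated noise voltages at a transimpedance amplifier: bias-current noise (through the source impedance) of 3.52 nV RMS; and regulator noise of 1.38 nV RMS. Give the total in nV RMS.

3.78 nV

Uncorrelated sources add in power (mean-square): V_tot = √(ΣV_i²)
V_tot = √[(3.52×10⁻⁹)² + (1.38×10⁻⁹)²] = 3.78×10⁻⁹ V = 3.78 nV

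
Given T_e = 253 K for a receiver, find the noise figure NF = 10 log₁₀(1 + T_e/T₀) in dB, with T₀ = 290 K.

F = 1 + T_e/T₀ = 1 + 253/290 = 1.87241
NF = 10 log₁₀(1.87241) = 2.72 dB

2.72 dB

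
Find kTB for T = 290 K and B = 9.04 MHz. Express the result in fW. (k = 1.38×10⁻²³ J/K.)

36.2 fW

P_n = kTB = 1.38×10⁻²³ × 290 × 9.04×10⁶ = 3.62×10⁻¹⁴ W = 36.2 fW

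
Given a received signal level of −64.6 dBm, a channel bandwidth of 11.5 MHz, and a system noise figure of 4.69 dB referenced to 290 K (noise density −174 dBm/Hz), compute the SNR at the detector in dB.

34.1 dB

Noise floor: N = −174 + 10 log₁₀(B) + NF
10 log₁₀(1.15×10⁷) = 70.61 dB
N = −174 + 70.61 + 4.69 = −98.70 dBm
SNR = P_sig − N = −64.6 − (−98.70) = 34.10 dB → 34.1 dB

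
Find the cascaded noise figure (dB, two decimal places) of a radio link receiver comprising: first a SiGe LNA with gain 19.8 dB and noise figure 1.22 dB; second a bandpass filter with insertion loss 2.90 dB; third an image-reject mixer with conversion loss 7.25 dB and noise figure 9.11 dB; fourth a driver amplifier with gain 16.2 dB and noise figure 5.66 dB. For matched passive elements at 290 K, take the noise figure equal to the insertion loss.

2.48 dB

Convert to linear (a loss of L dB is a gain of −L dB): F_i = 10^(NF_i/10), G_i = 10^(G_i,dB/10)
  Stage 1: F_1 = 10^(1.22/10) = 1.324, G_1 = 10^(19.8/10) = 95.50
  Stage 2: F_2 = 10^(2.90/10) = 1.950, G_2 = 10^(−2.90/10) = 0.5129
  Stage 3: F_3 = 10^(9.11/10) = 8.147, G_3 = 10^(−7.25/10) = 0.1884
  Stage 4: F_4 = 10^(5.66/10) = 3.681, G_4 = 10^(16.2/10) = 41.69
Friis cascade:
  F = 1.324 + (1.950 − 1)/95.50 + (8.147 − 1)/48.98 + (3.681 − 1)/9.226 = 1.771
NF = 10 log₁₀(1.771) = 2.48 dB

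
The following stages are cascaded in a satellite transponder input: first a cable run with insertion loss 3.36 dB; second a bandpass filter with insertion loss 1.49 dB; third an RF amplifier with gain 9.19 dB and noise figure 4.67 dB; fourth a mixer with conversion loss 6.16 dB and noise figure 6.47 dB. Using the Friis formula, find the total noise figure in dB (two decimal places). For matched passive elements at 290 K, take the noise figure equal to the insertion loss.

10.09 dB

Convert to linear (a loss of L dB is a gain of −L dB): F_i = 10^(NF_i/10), G_i = 10^(G_i,dB/10)
  Stage 1: F_1 = 10^(3.36/10) = 2.168, G_1 = 10^(−3.36/10) = 0.4613
  Stage 2: F_2 = 10^(1.49/10) = 1.409, G_2 = 10^(−1.49/10) = 0.7096
  Stage 3: F_3 = 10^(4.67/10) = 2.931, G_3 = 10^(9.19/10) = 8.299
  Stage 4: F_4 = 10^(6.47/10) = 4.436, G_4 = 10^(−6.16/10) = 0.2421
Friis cascade:
  F = 2.168 + (1.409 − 1)/0.4613 + (2.931 − 1)/0.3273 + (4.436 − 1)/2.716 = 10.22
NF = 10 log₁₀(10.22) = 10.09 dB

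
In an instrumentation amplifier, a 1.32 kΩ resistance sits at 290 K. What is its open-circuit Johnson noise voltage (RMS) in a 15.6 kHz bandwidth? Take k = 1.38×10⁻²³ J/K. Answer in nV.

V_n = √(4kTRB)
4kTRB = 4 × 1.38×10⁻²³ × 290 × 1.32×10³ × 1.56×10⁴ = 3.30×10⁻¹³ V²
V_n = √(3.30×10⁻¹³) = 5.74×10⁻⁷ V = 574 nV

574 nV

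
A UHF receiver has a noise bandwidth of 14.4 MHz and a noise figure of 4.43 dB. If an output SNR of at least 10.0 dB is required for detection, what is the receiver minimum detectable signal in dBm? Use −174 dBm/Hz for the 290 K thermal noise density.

−88.0 dBm

Sensitivity = −174 + 10 log₁₀(B) + NF + SNR_min
= −174 + 71.58 + 4.43 + 10.0
= −87.99 dBm → −88.0 dBm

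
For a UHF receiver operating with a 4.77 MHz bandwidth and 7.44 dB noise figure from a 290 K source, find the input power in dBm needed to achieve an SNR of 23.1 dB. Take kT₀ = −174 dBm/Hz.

Sensitivity = −174 + 10 log₁₀(B) + NF + SNR_min
= −174 + 66.79 + 7.44 + 23.1
= −76.67 dBm → −76.7 dBm

−76.7 dBm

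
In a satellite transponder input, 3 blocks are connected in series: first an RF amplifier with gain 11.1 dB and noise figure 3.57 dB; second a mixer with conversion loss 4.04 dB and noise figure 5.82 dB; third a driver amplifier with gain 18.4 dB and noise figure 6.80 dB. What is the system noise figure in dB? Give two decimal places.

Convert to linear (a loss of L dB is a gain of −L dB): F_i = 10^(NF_i/10), G_i = 10^(G_i,dB/10)
  Stage 1: F_1 = 10^(3.57/10) = 2.275, G_1 = 10^(11.1/10) = 12.88
  Stage 2: F_2 = 10^(5.82/10) = 3.819, G_2 = 10^(−4.04/10) = 0.3945
  Stage 3: F_3 = 10^(6.80/10) = 4.786, G_3 = 10^(18.4/10) = 69.18
Friis cascade:
  F = 2.275 + (3.819 − 1)/12.88 + (4.786 − 1)/5.082 = 3.239
NF = 10 log₁₀(3.239) = 5.10 dB

5.10 dB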